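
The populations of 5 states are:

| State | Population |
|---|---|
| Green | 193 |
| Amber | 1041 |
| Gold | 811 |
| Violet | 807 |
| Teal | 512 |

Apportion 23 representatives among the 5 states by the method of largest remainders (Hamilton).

The standard divisor is 3364/23 ≈ 146.261.
Standard quotas: Green 1.320, Amber 7.117, Gold 5.545, Violet 5.518, Teal 3.501.
Lower quotas: Green 1, Amber 7, Gold 5, Violet 5, Teal 3 (sum 21, leaving 2 seats).
Remainders in descending order: Gold 0.545, Violet 0.518, Teal 0.501, Green 0.320, Amber 0.117.
The surplus seats go to Gold, Violet.

Green 1, Amber 7, Gold 6, Violet 6, Teal 3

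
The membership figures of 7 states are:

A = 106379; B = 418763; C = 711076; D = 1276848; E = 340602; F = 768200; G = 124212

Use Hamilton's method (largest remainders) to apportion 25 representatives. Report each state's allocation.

Total 3746080; standard divisor 3746080/25 ≈ 149843.2.
Standard quotas: A 0.7099, B 2.7947, C 4.7455, D 8.5212, E 2.2731, F 5.1267, G 0.8289.
Lower quotas: A 0, B 2, C 4, D 8, E 2, F 5, G 0 (sum 21, leaving 4 seats).
Remainders in descending order: G 0.8289, B 0.7947, C 0.7455, A 0.7099, D 0.5212, E 0.2731, F 0.1267.
Largest remainders: G, B, C, A receive the extra seats.

A=1, B=3, C=5, D=8, E=2, F=5, G=1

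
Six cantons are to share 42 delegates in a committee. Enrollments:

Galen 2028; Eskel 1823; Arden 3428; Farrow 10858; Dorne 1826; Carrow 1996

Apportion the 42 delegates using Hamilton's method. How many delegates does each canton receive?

Standard divisor: 21959 ÷ 42 ≈ 522.833.
Standard quotas: Galen 3.8789, Eskel 3.4868, Arden 6.5566, Farrow 20.7676, Dorne 3.4925, Carrow 3.8177.
Lower quotas: Galen 3, Eskel 3, Arden 6, Farrow 20, Dorne 3, Carrow 3 (sum 38, leaving 4 seats).
Remainders in descending order: Galen 0.8789, Carrow 0.8177, Farrow 0.7676, Arden 0.5566, Dorne 0.4925, Eskel 0.4868.
Largest remainders: Galen, Carrow, Farrow, Arden receive the extra seats.

Galen 4; Eskel 3; Arden 7; Farrow 21; Dorne 3; Carrow 4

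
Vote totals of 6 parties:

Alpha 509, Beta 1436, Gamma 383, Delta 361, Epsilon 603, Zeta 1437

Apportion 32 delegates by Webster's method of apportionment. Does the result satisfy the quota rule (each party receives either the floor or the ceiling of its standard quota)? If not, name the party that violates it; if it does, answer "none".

Standard quotas: Alpha 3.444, Beta 9.717, Gamma 2.592, Delta 2.443, Epsilon 4.080, Zeta 9.724.
Webster allocation: Alpha 3, Beta 10, Gamma 3, Delta 2, Epsilon 4, Zeta 10.
Every allocation lies between the lower and upper quota.

none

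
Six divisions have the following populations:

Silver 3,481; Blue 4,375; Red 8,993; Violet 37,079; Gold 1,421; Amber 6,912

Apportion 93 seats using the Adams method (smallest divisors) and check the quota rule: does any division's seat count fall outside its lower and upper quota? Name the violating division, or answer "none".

Standard quotas: Silver 5.200, Blue 6.535, Red 13.433, Violet 55.385, Gold 2.123, Amber 10.325.
Adams allocation: Silver 6, Blue 7, Red 13, Violet 54, Gold 3, Amber 10.
Violet has quota 55.385 (lower 55, upper 56) but receives 54 — outside the quota interval.

Violet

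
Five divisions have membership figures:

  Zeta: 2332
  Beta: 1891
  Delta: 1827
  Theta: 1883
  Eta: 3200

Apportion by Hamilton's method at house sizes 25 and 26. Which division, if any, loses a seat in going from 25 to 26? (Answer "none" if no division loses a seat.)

Beta

At 25 seats: Zeta 5, Beta 5, Delta 4, Theta 4, Eta 7.
At 26 seats: Zeta 6, Beta 4, Delta 4, Theta 4, Eta 8.
Beta drops from 5 to 4.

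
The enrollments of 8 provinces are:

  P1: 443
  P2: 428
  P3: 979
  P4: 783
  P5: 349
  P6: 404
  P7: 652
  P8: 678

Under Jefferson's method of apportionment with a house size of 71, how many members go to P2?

6

Standard divisor 4716/71 ≈ 66.423; standard quotas: P1 6.669, P2 6.444, P3 14.739, P4 11.788, P5 5.254, P6 6.082, P7 9.816, P8 10.207.
Rounding down gives 6, 6, 14, 11, 5, 6, 9, 10 = 67 seats, so the divisor must be adjusted.
With modified divisor 62: modified quotas P1 7.145, P2 6.903, P3 15.790, P4 12.629, P5 5.629, P6 6.516, P7 10.516, P8 10.935.
Rounding down: P1 7, P2 6, P3 15, P4 12, P5 5, P6 6, P7 10, P8 10 (total 71).
P2 receives 6.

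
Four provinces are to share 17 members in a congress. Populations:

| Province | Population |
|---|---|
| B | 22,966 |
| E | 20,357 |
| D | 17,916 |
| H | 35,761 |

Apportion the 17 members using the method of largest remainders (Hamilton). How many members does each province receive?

B 4, E 4, D 3, H 6

Total 97000; standard divisor 97000/17 ≈ 5705.882.
Standard quotas: B 4.0250, E 3.5677, D 3.1399, H 6.2674.
Lower quotas: B 4, E 3, D 3, H 6 (sum 16, leaving 1 seat).
Remainders in descending order: E 0.5677, H 0.2674, D 0.1399, B 0.0250.
The surplus seat goes to E.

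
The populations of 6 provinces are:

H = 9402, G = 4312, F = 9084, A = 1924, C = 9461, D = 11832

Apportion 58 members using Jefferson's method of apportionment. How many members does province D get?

Standard divisor 46015/58 ≈ 793.362; standard quotas: H 11.851, G 5.435, F 11.450, A 2.425, C 11.925, D 14.914.
Rounding down gives 11, 5, 11, 2, 11, 14 = 54 seats, so the divisor must be adjusted.
With modified divisor 750: modified quotas H 12.536, G 5.749, F 12.112, A 2.565, C 12.615, D 15.776.
Rounding down: H 12, G 5, F 12, A 2, C 12, D 15 (total 58).
D receives 15.

15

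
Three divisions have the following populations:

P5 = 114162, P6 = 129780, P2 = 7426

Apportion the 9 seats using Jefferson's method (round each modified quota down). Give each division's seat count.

Standard divisor 251368/9 ≈ 27929.778; standard quotas: P5 4.087, P6 4.647, P2 0.266.
Rounding down gives 4, 4, 0 = 8 seats, so the divisor must be adjusted.
With modified divisor 24400: modified quotas P5 4.679, P6 5.319, P2 0.304.
Rounding down: P5 4, P6 5, P2 0 (total 9).

P5=4, P6=5, P2=0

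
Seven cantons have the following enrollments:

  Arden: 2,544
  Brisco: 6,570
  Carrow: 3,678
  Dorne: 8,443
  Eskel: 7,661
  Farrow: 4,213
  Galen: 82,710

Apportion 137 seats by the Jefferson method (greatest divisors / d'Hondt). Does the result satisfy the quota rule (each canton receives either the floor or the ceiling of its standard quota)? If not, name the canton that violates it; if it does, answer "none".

Standard quotas: Arden 3.009, Brisco 7.772, Carrow 4.351, Dorne 9.987, Eskel 9.062, Farrow 4.983, Galen 97.836.
Jefferson allocation: Arden 3, Brisco 7, Carrow 4, Dorne 10, Eskel 9, Farrow 5, Galen 99.
Galen has quota 97.836 (lower 97, upper 98) but receives 99 — outside the quota interval.

Galen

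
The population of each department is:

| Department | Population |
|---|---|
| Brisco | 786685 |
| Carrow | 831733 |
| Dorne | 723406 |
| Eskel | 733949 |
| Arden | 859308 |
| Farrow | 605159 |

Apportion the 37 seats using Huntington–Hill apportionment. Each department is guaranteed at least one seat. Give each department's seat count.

With divisor 124864: modified quotas Brisco 6.300, Carrow 6.661, Dorne 5.794, Eskel 5.878, Arden 6.882, Farrow 4.847.
Geometric-mean thresholds: Brisco √(6·7)=6.481, Carrow √(6·7)=6.481, Dorne √(5·6)=5.477, Eskel √(5·6)=5.477, Arden √(6·7)=6.481, Farrow √(4·5)=4.472.
Each quota rounded against its threshold gives Brisco 6, Carrow 7, Dorne 6, Eskel 6, Arden 7, Farrow 5 (total 37).

Brisco=6, Carrow=7, Dorne=6, Eskel=6, Arden=7, Farrow=5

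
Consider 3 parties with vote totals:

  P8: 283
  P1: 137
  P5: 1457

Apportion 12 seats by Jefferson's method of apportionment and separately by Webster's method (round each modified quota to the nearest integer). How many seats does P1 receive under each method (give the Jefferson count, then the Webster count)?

0 and 1

Jefferson: P8 2, P1 0, P5 10.
Webster: P8 2, P1 1, P5 9.
P1 gets 0 under Jefferson and 1 under Webster.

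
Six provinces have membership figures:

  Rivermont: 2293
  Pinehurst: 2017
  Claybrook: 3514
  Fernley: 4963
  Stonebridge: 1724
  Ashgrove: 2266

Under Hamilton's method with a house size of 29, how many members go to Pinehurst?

3

The standard divisor is 16777/29 ≈ 578.517.
Standard quotas: Rivermont 3.964, Pinehurst 3.486, Claybrook 6.074, Fernley 8.579, Stonebridge 2.980, Ashgrove 3.917.
Lower quotas: Rivermont 3, Pinehurst 3, Claybrook 6, Fernley 8, Stonebridge 2, Ashgrove 3 (sum 25, leaving 4 seats).
Remainders in descending order: Stonebridge 0.980, Rivermont 0.964, Ashgrove 0.917, Fernley 0.579, Pinehurst 0.486, Claybrook 0.074.
Largest remainders: Stonebridge, Rivermont, Ashgrove, Fernley receive the extra seats.
Pinehurst receives 3.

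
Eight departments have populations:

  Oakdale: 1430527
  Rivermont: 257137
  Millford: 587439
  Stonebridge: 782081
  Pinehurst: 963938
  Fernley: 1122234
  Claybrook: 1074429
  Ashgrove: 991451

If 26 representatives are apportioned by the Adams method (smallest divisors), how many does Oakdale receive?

5

Standard divisor 7209236/26 ≈ 277278.308; standard quotas: Oakdale 5.159, Rivermont 0.927, Millford 2.119, Stonebridge 2.821, Pinehurst 3.476, Fernley 4.047, Claybrook 3.875, Ashgrove 3.576.
Rounding up gives 6, 1, 3, 3, 4, 5, 4, 4 = 30 seats, so the divisor must be adjusted.
With modified divisor 325900: modified quotas Oakdale 4.389, Rivermont 0.789, Millford 1.803, Stonebridge 2.400, Pinehurst 2.958, Fernley 3.443, Claybrook 3.297, Ashgrove 3.042.
Rounding up: Oakdale 5, Rivermont 1, Millford 2, Stonebridge 3, Pinehurst 3, Fernley 4, Claybrook 4, Ashgrove 4 (total 26).
Oakdale receives 5.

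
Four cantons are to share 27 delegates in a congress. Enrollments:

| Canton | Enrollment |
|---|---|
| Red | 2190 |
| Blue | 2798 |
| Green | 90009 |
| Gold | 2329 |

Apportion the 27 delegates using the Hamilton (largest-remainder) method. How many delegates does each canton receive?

Red: 0; Blue: 1; Green: 25; Gold: 1

The standard divisor is 97326/27 ≈ 3604.667.
Standard quotas: Red 0.6075, Blue 0.7762, Green 24.9701, Gold 0.6461.
Lower quotas: Red 0, Blue 0, Green 24, Gold 0 (sum 24, leaving 3 seats).
Remainders in descending order: Green 0.9701, Blue 0.7762, Gold 0.6461, Red 0.6075.
The surplus seats go to Green, Blue, Gold.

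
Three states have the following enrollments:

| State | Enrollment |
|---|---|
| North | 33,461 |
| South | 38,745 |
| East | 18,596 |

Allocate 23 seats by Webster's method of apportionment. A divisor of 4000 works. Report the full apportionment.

North 8, South 10, East 5

With modified divisor 4000: modified quotas North 8.365, South 9.686, East 4.649.
Rounding to the nearest integer: North 8, South 10, East 5 (total 23).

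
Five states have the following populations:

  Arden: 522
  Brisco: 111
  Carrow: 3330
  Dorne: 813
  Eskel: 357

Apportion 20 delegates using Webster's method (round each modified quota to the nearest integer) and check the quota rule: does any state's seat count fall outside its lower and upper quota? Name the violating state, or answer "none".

Standard quotas: Arden 2.034, Brisco 0.432, Carrow 12.975, Dorne 3.168, Eskel 1.391.
Webster allocation: Arden 2, Brisco 0, Carrow 14, Dorne 3, Eskel 1.
Carrow has quota 12.975 (lower 12, upper 13) but receives 14 — outside the quota interval.

Carrow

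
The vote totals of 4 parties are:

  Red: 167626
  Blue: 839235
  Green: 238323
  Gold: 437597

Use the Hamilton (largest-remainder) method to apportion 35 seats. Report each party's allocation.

Total 1682781; standard divisor 1682781/35 ≈ 48079.457.
Standard quotas: Red 3.4864, Blue 17.4552, Green 4.9569, Gold 9.1015.
Lower quotas: Red 3, Blue 17, Green 4, Gold 9 (sum 33, leaving 2 seats).
Remainders in descending order: Green 0.9569, Red 0.4864, Blue 0.4552, Gold 0.1015.
Largest remainders: Green, Red receive the extra seats.

Red 4, Blue 17, Green 5, Gold 9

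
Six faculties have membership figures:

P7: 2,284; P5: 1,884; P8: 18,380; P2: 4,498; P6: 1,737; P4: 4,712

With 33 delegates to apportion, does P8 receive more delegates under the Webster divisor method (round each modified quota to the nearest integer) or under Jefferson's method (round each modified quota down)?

Webster: P7 2, P5 2, P8 18, P2 4, P6 2, P4 5.
Jefferson: P7 2, P5 2, P8 19, P2 4, P6 1, P4 5.
P8 gets 18 under Webster and 19 under Jefferson.

Jefferson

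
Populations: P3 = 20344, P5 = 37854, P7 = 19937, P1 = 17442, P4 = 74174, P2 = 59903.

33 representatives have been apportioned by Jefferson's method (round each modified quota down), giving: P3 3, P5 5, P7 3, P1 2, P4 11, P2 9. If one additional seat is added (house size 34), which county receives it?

Priority for the next seat is population ÷ (current seats + 1).
Priorities: P3 5086.000, P5 6309.000, P7 4984.250, P1 5814.000, P4 6181.167, P2 5990.300.
Highest priority: P5.

P5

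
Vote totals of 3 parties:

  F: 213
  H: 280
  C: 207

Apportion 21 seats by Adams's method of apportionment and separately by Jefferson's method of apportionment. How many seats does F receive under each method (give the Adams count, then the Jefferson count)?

7 and 6

Adams: F 7, H 8, C 6.
Jefferson: F 6, H 9, C 6.
F gets 7 under Adams and 6 under Jefferson.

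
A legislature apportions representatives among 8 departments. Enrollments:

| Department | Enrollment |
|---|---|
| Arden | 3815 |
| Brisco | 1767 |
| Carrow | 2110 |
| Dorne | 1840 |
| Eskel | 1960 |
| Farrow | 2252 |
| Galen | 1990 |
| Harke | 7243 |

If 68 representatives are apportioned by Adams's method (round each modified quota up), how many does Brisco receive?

Standard divisor 22977/68 ≈ 337.897; standard quotas: Arden 11.290, Brisco 5.229, Carrow 6.245, Dorne 5.445, Eskel 5.801, Farrow 6.665, Galen 5.889, Harke 21.436.
Rounding up gives 12, 6, 7, 6, 6, 7, 6, 22 = 72 seats, so the divisor must be adjusted.
With modified divisor 360: modified quotas Arden 10.597, Brisco 4.908, Carrow 5.861, Dorne 5.111, Eskel 5.444, Farrow 6.256, Galen 5.528, Harke 20.119.
Rounding up: Arden 11, Brisco 5, Carrow 6, Dorne 6, Eskel 6, Farrow 7, Galen 6, Harke 21 (total 68).
Brisco receives 5.

5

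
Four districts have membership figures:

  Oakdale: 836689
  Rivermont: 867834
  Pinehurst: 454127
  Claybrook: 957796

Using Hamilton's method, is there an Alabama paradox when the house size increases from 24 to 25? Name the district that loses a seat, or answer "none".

At 24 seats: Oakdale 6, Rivermont 7, Pinehurst 4, Claybrook 7.
At 25 seats: Oakdale 7, Rivermont 7, Pinehurst 3, Claybrook 8.
Pinehurst drops from 4 to 3.

Pinehurst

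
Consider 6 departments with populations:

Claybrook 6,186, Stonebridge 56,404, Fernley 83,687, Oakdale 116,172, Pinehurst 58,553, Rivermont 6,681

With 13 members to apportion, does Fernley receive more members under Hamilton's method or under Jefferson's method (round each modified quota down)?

Hamilton: Claybrook 0, Stonebridge 2, Fernley 3, Oakdale 5, Pinehurst 3, Rivermont 0.
Jefferson: Claybrook 0, Stonebridge 2, Fernley 4, Oakdale 5, Pinehurst 2, Rivermont 0.
Fernley gets 3 under Hamilton and 4 under Jefferson.

Jefferson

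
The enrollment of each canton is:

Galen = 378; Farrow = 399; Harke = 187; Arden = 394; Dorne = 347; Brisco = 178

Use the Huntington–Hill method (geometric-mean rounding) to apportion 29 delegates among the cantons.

Galen: 6, Farrow: 6, Harke: 3, Arden: 6, Dorne: 5, Brisco: 3

With divisor 66: modified quotas Galen 5.727, Farrow 6.045, Harke 2.833, Arden 5.970, Dorne 5.258, Brisco 2.697.
Geometric-mean thresholds: Galen √(5·6)=5.477, Farrow √(6·7)=6.481, Harke √(2·3)=2.449, Arden √(5·6)=5.477, Dorne √(5·6)=5.477, Brisco √(2·3)=2.449.
Each quota rounded against its threshold gives Galen 6, Farrow 6, Harke 3, Arden 6, Dorne 5, Brisco 3 (total 29).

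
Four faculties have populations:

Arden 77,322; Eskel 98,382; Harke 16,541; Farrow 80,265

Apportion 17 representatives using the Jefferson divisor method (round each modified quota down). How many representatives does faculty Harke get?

1

Standard divisor 272510/17 ≈ 16030; standard quotas: Arden 4.824, Eskel 6.137, Harke 1.032, Farrow 5.007.
Rounding down gives 4, 6, 1, 5 = 16 seats, so the divisor must be adjusted.
With modified divisor 14800: modified quotas Arden 5.224, Eskel 6.647, Harke 1.118, Farrow 5.423.
Rounding down: Arden 5, Eskel 6, Harke 1, Farrow 5 (total 17).
Harke receives 1.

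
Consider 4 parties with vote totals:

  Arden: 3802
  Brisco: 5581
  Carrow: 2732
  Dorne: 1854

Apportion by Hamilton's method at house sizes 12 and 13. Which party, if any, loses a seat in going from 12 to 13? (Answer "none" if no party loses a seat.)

At 12 seats: Arden 3, Brisco 5, Carrow 2, Dorne 2.
At 13 seats: Arden 3, Brisco 5, Carrow 3, Dorne 2.
No party's allocation decreased.

none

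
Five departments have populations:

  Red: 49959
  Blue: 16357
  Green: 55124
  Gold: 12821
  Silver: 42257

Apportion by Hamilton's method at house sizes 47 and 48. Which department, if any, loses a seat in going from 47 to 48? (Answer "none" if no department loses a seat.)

Gold

At 47 seats: Red 13, Blue 4, Green 15, Gold 4, Silver 11.
At 48 seats: Red 14, Blue 4, Green 15, Gold 3, Silver 12.
Gold drops from 4 to 3.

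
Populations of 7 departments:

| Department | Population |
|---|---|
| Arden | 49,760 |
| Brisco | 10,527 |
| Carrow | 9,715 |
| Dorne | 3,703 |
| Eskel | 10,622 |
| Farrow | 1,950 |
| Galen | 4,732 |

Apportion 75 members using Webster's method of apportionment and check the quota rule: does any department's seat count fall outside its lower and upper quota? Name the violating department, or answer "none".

Standard quotas: Arden 41.007, Brisco 8.675, Carrow 8.006, Dorne 3.052, Eskel 8.754, Farrow 1.607, Galen 3.900.
Webster allocation: Arden 40, Brisco 9, Carrow 8, Dorne 3, Eskel 9, Farrow 2, Galen 4.
Arden has quota 41.007 (lower 41, upper 42) but receives 40 — outside the quota interval.

Arden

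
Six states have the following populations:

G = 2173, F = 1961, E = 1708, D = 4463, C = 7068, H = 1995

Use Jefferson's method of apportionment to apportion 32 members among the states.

G 3, F 3, E 3, D 8, C 12, H 3

Standard divisor 19368/32 ≈ 605.25; standard quotas: G 3.590, F 3.240, E 2.822, D 7.374, C 11.678, H 3.296.
Rounding down gives 3, 3, 2, 7, 11, 3 = 29 seats, so the divisor must be adjusted.
With modified divisor 550: modified quotas G 3.951, F 3.565, E 3.105, D 8.115, C 12.851, H 3.627.
Rounding down: G 3, F 3, E 3, D 8, C 12, H 3 (total 32).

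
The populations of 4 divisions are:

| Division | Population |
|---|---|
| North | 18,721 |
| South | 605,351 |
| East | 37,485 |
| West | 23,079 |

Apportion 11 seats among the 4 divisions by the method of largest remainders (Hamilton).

Standard divisor: 684636 ÷ 11 ≈ 62239.636.
Standard quotas: North 0.3008, South 9.7261, East 0.6023, West 0.3708.
Lower quotas: North 0, South 9, East 0, West 0 (sum 9, leaving 2 seats).
Remainders in descending order: South 0.7261, East 0.6023, West 0.3708, North 0.3008.
Largest remainders: South, East receive the extra seats.

North 0; South 10; East 1; West 0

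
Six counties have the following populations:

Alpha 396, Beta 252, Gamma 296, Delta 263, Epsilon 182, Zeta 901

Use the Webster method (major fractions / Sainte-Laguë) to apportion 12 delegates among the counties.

Alpha 2, Beta 1, Gamma 2, Delta 1, Epsilon 1, Zeta 5

Standard divisor 2290/12 ≈ 190.833; standard quotas: Alpha 2.075, Beta 1.321, Gamma 1.551, Delta 1.378, Epsilon 0.954, Zeta 4.721.
Rounding to the nearest integer gives Alpha 2, Beta 1, Gamma 2, Delta 1, Epsilon 1, Zeta 5 — total 12, matching the house size, so no adjustment is needed.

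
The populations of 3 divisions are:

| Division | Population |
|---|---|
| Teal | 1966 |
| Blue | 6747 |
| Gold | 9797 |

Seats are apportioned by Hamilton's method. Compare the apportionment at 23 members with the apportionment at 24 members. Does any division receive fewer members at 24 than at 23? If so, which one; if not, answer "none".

At 23 seats: Teal 3, Blue 8, Gold 12.
At 24 seats: Teal 2, Blue 9, Gold 13.
Teal drops from 3 to 2.

Teal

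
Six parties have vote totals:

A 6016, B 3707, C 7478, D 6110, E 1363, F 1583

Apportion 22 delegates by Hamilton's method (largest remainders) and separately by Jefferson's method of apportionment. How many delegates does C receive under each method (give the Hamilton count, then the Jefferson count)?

Hamilton: A 5, B 3, C 6, D 5, E 1, F 2.
Jefferson: A 5, B 3, C 7, D 5, E 1, F 1.
C gets 6 under Hamilton and 7 under Jefferson.

6 and 7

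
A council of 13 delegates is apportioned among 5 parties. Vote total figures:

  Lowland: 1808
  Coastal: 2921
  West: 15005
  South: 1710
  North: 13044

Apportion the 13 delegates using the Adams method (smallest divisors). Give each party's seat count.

Standard divisor 34488/13 ≈ 2652.923; standard quotas: Lowland 0.682, Coastal 1.101, West 5.656, South 0.645, North 4.917.
Rounding up gives 1, 2, 6, 1, 5 = 15 seats, so the divisor must be adjusted.
With modified divisor 3100: modified quotas Lowland 0.583, Coastal 0.942, West 4.840, South 0.552, North 4.208.
Rounding up: Lowland 1, Coastal 1, West 5, South 1, North 5 (total 13).

Lowland: 1, Coastal: 1, West: 5, South: 1, North: 5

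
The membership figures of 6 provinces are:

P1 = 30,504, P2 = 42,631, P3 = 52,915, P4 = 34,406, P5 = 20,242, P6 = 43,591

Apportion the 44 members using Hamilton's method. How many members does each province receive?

Total 224289; standard divisor 224289/44 ≈ 5097.477.
Standard quotas: P1 5.9841, P2 8.3632, P3 10.3806, P4 6.7496, P5 3.9710, P6 8.5515.
Lower quotas: P1 5, P2 8, P3 10, P4 6, P5 3, P6 8 (sum 40, leaving 4 seats).
Remainders in descending order: P1 0.9841, P5 0.9710, P4 0.7496, P6 0.5515, P3 0.3806, P2 0.3632.
The surplus seats go to P1, P5, P4, P6.

P1: 6; P2: 8; P3: 10; P4: 7; P5: 4; P6: 9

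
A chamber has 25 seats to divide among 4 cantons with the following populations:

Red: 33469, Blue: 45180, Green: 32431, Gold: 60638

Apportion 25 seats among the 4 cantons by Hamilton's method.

Total 171718; standard divisor 171718/25 ≈ 6868.72.
Standard quotas: Red 4.8727, Blue 6.5776, Green 4.7215, Gold 8.8281.
Lower quotas: Red 4, Blue 6, Green 4, Gold 8 (sum 22, leaving 3 seats).
Remainders in descending order: Red 0.8727, Gold 0.8281, Green 0.7215, Blue 0.5776.
Largest remainders: Red, Gold, Green receive the extra seats.

Red=5; Blue=6; Green=5; Gold=9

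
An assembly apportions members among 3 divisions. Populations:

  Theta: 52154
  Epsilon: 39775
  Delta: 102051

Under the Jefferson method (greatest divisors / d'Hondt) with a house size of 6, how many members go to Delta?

Standard divisor 193980/6 ≈ 32330; standard quotas: Theta 1.613, Epsilon 1.230, Delta 3.157.
Rounding down gives 1, 1, 3 = 5 seats, so the divisor must be adjusted.
With modified divisor 25800: modified quotas Theta 2.021, Epsilon 1.542, Delta 3.955.
Rounding down: Theta 2, Epsilon 1, Delta 3 (total 6).
Delta receives 3.

3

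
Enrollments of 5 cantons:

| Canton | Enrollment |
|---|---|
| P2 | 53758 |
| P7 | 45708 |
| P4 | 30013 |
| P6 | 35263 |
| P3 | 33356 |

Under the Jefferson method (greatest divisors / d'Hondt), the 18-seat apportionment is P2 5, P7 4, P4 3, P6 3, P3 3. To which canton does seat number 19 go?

Priority for the next seat is population ÷ (current seats + 1).
Priorities: P2 8959.667, P7 9141.600, P4 7503.250, P6 8815.750, P3 8339.000.
Highest priority: P7.

P7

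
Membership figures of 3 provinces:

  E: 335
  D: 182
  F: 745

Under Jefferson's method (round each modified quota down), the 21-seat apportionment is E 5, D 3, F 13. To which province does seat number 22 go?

Priority for the next seat is population ÷ (current seats + 1).
Priorities: E 55.833, D 45.500, F 53.214.
Highest priority: E.

E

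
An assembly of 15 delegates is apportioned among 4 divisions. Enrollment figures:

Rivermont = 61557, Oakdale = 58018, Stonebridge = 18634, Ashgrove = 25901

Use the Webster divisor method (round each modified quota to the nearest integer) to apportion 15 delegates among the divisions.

Rivermont: 6, Oakdale: 5, Stonebridge: 2, Ashgrove: 2

Standard divisor 164110/15 ≈ 10940.667; standard quotas: Rivermont 5.626, Oakdale 5.303, Stonebridge 1.703, Ashgrove 2.367.
Rounding to the nearest integer gives Rivermont 6, Oakdale 5, Stonebridge 2, Ashgrove 2 — total 15, matching the house size, so no adjustment is needed.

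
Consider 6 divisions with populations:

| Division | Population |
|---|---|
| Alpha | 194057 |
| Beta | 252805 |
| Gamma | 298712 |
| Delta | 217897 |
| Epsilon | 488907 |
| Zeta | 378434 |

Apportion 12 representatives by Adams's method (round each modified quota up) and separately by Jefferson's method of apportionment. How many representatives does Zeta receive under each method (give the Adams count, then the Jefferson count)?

Adams: Alpha 1, Beta 2, Gamma 2, Delta 2, Epsilon 3, Zeta 2.
Jefferson: Alpha 1, Beta 2, Gamma 2, Delta 1, Epsilon 3, Zeta 3.
Zeta gets 2 under Adams and 3 under Jefferson.

2 and 3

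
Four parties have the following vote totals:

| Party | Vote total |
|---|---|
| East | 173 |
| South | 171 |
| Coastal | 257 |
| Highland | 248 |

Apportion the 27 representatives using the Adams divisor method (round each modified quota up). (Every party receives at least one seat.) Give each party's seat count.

Standard divisor 849/27 ≈ 31.444; standard quotas: East 5.502, South 5.438, Coastal 8.173, Highland 7.887.
Rounding up gives 6, 6, 9, 8 = 29 seats, so the divisor must be adjusted.
With modified divisor 34.4: modified quotas East 5.029, South 4.971, Coastal 7.471, Highland 7.209.
Rounding up: East 6, South 5, Coastal 8, Highland 8 (total 27).

East 6, South 5, Coastal 8, Highland 8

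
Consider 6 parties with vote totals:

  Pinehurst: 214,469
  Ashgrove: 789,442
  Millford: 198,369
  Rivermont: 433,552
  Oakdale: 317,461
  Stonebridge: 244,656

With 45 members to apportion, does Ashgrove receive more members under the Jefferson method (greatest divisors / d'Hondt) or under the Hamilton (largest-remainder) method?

Jefferson

Jefferson: Pinehurst 4, Ashgrove 17, Millford 4, Rivermont 9, Oakdale 6, Stonebridge 5.
Hamilton: Pinehurst 4, Ashgrove 16, Millford 4, Rivermont 9, Oakdale 7, Stonebridge 5.
Ashgrove gets 17 under Jefferson and 16 under Hamilton.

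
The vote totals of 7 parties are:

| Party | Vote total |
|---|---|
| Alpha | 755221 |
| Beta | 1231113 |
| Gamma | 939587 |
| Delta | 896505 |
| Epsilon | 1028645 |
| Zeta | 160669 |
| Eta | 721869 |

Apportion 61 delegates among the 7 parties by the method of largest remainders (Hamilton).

The standard divisor is 5733609/61 ≈ 93993.59.
Standard quotas: Alpha 8.0348, Beta 13.0978, Gamma 9.9963, Delta 9.5379, Epsilon 10.9438, Zeta 1.7094, Eta 7.6800.
Lower quotas: Alpha 8, Beta 13, Gamma 9, Delta 9, Epsilon 10, Zeta 1, Eta 7 (sum 57, leaving 4 seats).
Remainders in descending order: Gamma 0.9963, Epsilon 0.9438, Zeta 0.7094, Eta 0.6800, Delta 0.5379, Beta 0.0978, Alpha 0.0348.
The surplus seats go to Gamma, Epsilon, Zeta, Eta.

Alpha 8, Beta 13, Gamma 10, Delta 9, Epsilon 11, Zeta 2, Eta 8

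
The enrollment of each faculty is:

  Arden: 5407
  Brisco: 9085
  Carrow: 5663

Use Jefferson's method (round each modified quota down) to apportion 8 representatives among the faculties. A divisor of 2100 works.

With modified divisor 2100: modified quotas Arden 2.575, Brisco 4.326, Carrow 2.697.
Rounding down: Arden 2, Brisco 4, Carrow 2 (total 8).

Arden: 2; Brisco: 4; Carrow: 2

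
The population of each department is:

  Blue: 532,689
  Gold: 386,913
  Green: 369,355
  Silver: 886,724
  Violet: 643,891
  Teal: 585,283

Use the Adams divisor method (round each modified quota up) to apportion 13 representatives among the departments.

Blue 2, Gold 2, Green 2, Silver 3, Violet 2, Teal 2

Standard divisor 3404855/13 ≈ 261911.923; standard quotas: Blue 2.034, Gold 1.477, Green 1.410, Silver 3.386, Violet 2.458, Teal 2.235.
Rounding up gives 3, 2, 2, 4, 3, 3 = 17 seats, so the divisor must be adjusted.
With modified divisor 345700: modified quotas Blue 1.541, Gold 1.119, Green 1.068, Silver 2.565, Violet 1.863, Teal 1.693.
Rounding up: Blue 2, Gold 2, Green 2, Silver 3, Violet 2, Teal 2 (total 13).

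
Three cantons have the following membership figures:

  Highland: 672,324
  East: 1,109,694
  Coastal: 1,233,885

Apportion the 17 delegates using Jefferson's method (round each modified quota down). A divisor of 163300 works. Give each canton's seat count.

With modified divisor 163300: modified quotas Highland 4.117, East 6.795, Coastal 7.556.
Rounding down: Highland 4, East 6, Coastal 7 (total 17).

Highland 4, East 6, Coastal 7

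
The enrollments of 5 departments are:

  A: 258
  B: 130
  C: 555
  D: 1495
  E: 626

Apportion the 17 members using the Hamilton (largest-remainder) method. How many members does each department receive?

Standard divisor: 3064 ÷ 17 ≈ 180.235.
Standard quotas: A 1.431, B 0.721, C 3.079, D 8.295, E 3.473.
Lower quotas: A 1, B 0, C 3, D 8, E 3 (sum 15, leaving 2 seats).
Remainders in descending order: B 0.721, E 0.473, A 0.431, D 0.295, C 0.079.
Largest remainders: B, E receive the extra seats.

A: 1; B: 1; C: 3; D: 8; E: 4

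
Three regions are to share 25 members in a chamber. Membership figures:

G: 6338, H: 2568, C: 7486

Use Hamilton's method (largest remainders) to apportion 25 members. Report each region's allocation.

Standard divisor: 16392 ÷ 25 ≈ 655.68.
Standard quotas: G 9.6663, H 3.9165, C 11.4172.
Lower quotas: G 9, H 3, C 11 (sum 23, leaving 2 seats).
Remainders in descending order: H 0.9165, G 0.6663, C 0.4172.
Largest remainders: H, G receive the extra seats.

G 10; H 4; C 11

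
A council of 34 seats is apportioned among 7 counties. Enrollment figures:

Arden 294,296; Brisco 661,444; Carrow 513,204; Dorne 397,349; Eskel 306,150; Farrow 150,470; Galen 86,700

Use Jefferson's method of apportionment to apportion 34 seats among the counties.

Arden: 4, Brisco: 10, Carrow: 7, Dorne: 6, Eskel: 4, Farrow: 2, Galen: 1

Standard divisor 2409613/34 ≈ 70870.971; standard quotas: Arden 4.153, Brisco 9.333, Carrow 7.241, Dorne 5.607, Eskel 4.320, Farrow 2.123, Galen 1.223.
Rounding down gives 4, 9, 7, 5, 4, 2, 1 = 32 seats, so the divisor must be adjusted.
With modified divisor 65100: modified quotas Arden 4.521, Brisco 10.160, Carrow 7.883, Dorne 6.104, Eskel 4.703, Farrow 2.311, Galen 1.332.
Rounding down: Arden 4, Brisco 10, Carrow 7, Dorne 6, Eskel 4, Farrow 2, Galen 1 (total 34).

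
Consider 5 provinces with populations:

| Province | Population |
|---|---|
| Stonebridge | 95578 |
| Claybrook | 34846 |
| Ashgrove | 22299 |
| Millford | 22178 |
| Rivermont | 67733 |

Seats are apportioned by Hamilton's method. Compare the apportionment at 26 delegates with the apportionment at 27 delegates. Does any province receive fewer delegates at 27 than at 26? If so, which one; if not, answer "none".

Ashgrove

At 26 seats: Stonebridge 10, Claybrook 4, Ashgrove 3, Millford 2, Rivermont 7.
At 27 seats: Stonebridge 11, Claybrook 4, Ashgrove 2, Millford 2, Rivermont 8.
Ashgrove drops from 3 to 2.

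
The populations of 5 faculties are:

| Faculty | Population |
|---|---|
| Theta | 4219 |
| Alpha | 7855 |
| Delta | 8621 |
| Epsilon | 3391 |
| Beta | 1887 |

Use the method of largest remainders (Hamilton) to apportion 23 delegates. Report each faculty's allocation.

The standard divisor is 25973/23 ≈ 1129.261.
Standard quotas: Theta 3.7361, Alpha 6.9559, Delta 7.6342, Epsilon 3.0028, Beta 1.6710.
Lower quotas: Theta 3, Alpha 6, Delta 7, Epsilon 3, Beta 1 (sum 20, leaving 3 seats).
Remainders in descending order: Alpha 0.9559, Theta 0.7361, Beta 0.6710, Delta 0.6342, Epsilon 0.0028.
The surplus seats go to Alpha, Theta, Beta.

Theta 4, Alpha 7, Delta 7, Epsilon 3, Beta 2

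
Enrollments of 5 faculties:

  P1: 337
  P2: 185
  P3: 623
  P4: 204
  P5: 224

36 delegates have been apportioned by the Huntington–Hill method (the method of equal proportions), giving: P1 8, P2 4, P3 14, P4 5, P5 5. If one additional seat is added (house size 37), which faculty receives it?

Priority for the next seat is population ÷ (√(s·(s+1))).
Priorities: P1 39.716, P2 41.367, P3 42.991, P4 37.245, P5 40.897.
Highest priority: P3.

P3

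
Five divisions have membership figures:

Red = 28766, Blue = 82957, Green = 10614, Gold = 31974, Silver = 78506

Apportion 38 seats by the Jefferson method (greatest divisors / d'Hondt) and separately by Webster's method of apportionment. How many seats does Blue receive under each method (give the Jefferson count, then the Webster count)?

Jefferson: Red 5, Blue 14, Green 1, Gold 5, Silver 13.
Webster: Red 5, Blue 13, Green 2, Gold 5, Silver 13.
Blue gets 14 under Jefferson and 13 under Webster.

14 and 13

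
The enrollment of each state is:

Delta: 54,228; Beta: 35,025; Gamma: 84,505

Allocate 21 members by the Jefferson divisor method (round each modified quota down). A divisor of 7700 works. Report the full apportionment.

With modified divisor 7700: modified quotas Delta 7.043, Beta 4.549, Gamma 10.975.
Rounding down: Delta 7, Beta 4, Gamma 10 (total 21).

Delta=7; Beta=4; Gamma=10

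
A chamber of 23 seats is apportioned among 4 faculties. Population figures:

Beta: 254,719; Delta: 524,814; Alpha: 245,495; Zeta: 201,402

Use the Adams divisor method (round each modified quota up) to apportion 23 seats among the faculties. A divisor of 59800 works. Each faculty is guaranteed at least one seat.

Beta 5, Delta 9, Alpha 5, Zeta 4

With modified divisor 59800: modified quotas Beta 4.260, Delta 8.776, Alpha 4.105, Zeta 3.368.
Rounding up: Beta 5, Delta 9, Alpha 5, Zeta 4 (total 23).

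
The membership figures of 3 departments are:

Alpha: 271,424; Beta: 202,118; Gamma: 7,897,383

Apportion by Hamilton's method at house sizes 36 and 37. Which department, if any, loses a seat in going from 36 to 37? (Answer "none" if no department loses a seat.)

At 36 seats: Alpha 1, Beta 1, Gamma 34.
At 37 seats: Alpha 1, Beta 1, Gamma 35.
No department's allocation decreased.

none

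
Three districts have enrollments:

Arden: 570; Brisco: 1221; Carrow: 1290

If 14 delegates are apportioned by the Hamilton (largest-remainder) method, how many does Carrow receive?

6

Total 3081; standard divisor 3081/14 ≈ 220.071.
Standard quotas: Arden 2.590, Brisco 5.548, Carrow 5.862.
Lower quotas: Arden 2, Brisco 5, Carrow 5 (sum 12, leaving 2 seats).
Remainders in descending order: Carrow 0.862, Arden 0.590, Brisco 0.548.
The surplus seats go to Carrow, Arden.
Carrow receives 6.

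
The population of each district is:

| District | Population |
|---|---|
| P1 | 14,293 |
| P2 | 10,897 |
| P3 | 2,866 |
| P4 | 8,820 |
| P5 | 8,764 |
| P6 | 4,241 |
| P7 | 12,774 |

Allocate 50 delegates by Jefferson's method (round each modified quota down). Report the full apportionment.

Standard divisor 62655/50 ≈ 1253.1; standard quotas: P1 11.406, P2 8.696, P3 2.287, P4 7.039, P5 6.994, P6 3.384, P7 10.194.
Rounding down gives 11, 8, 2, 7, 6, 3, 10 = 47 seats, so the divisor must be adjusted.
With modified divisor 1180: modified quotas P1 12.113, P2 9.235, P3 2.429, P4 7.475, P5 7.427, P6 3.594, P7 10.825.
Rounding down: P1 12, P2 9, P3 2, P4 7, P5 7, P6 3, P7 10 (total 50).

P1 12; P2 9; P3 2; P4 7; P5 7; P6 3; P7 10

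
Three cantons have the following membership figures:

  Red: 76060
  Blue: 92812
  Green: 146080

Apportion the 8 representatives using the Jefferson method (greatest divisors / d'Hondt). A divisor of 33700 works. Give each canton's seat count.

Red=2; Blue=2; Green=4

With modified divisor 33700: modified quotas Red 2.257, Blue 2.754, Green 4.335.
Rounding down: Red 2, Blue 2, Green 4 (total 8).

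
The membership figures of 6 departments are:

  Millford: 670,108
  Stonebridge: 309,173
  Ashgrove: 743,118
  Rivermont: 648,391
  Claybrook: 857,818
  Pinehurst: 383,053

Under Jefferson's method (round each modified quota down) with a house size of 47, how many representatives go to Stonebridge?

4

Standard divisor 3611661/47 ≈ 76843.851; standard quotas: Millford 8.720, Stonebridge 4.023, Ashgrove 9.670, Rivermont 8.438, Claybrook 11.163, Pinehurst 4.985.
Rounding down gives 8, 4, 9, 8, 11, 4 = 44 seats, so the divisor must be adjusted.
With modified divisor 73200: modified quotas Millford 9.154, Stonebridge 4.224, Ashgrove 10.152, Rivermont 8.858, Claybrook 11.719, Pinehurst 5.233.
Rounding down: Millford 9, Stonebridge 4, Ashgrove 10, Rivermont 8, Claybrook 11, Pinehurst 5 (total 47).
Stonebridge receives 4.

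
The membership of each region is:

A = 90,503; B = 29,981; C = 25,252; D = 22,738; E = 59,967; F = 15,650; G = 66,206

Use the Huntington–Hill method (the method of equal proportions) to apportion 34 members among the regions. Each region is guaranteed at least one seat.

With divisor 9268: modified quotas A 9.765, B 3.235, C 2.725, D 2.453, E 6.470, F 1.689, G 7.144.
Geometric-mean thresholds: A √(9·10)=9.487, B √(3·4)=3.464, C √(2·3)=2.449, D √(2·3)=2.449, E √(6·7)=6.481, F √(1·2)=1.414, G √(7·8)=7.483.
Each quota rounded against its threshold gives A 10, B 3, C 3, D 3, E 6, F 2, G 7 (total 34).

A=10, B=3, C=3, D=3, E=6, F=2, G=7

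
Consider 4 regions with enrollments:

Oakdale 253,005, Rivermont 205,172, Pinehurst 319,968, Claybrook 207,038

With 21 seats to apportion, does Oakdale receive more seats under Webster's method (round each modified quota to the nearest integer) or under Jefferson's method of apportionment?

Webster: Oakdale 5, Rivermont 4, Pinehurst 7, Claybrook 5.
Jefferson: Oakdale 6, Rivermont 4, Pinehurst 7, Claybrook 4.
Oakdale gets 5 under Webster and 6 under Jefferson.

Jefferson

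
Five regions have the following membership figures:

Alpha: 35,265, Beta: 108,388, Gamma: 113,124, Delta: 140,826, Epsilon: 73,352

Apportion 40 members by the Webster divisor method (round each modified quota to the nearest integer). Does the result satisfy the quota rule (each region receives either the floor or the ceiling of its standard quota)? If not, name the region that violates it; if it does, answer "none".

none

Standard quotas: Alpha 2.995, Beta 9.206, Gamma 9.608, Delta 11.961, Epsilon 6.230.
Webster allocation: Alpha 3, Beta 9, Gamma 10, Delta 12, Epsilon 6.
Every allocation lies between the lower and upper quota.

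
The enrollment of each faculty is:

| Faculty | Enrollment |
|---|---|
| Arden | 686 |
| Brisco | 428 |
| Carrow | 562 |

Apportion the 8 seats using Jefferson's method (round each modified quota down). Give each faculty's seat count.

Standard divisor 1676/8 ≈ 209.5; standard quotas: Arden 3.274, Brisco 2.043, Carrow 2.683.
Rounding down gives 3, 2, 2 = 7 seats, so the divisor must be adjusted.
With modified divisor 180: modified quotas Arden 3.811, Brisco 2.378, Carrow 3.122.
Rounding down: Arden 3, Brisco 2, Carrow 3 (total 8).

Arden 3, Brisco 2, Carrow 3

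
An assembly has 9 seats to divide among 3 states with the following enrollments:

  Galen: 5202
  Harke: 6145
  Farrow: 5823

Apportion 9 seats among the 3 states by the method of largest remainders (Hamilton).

Galen=3, Harke=3, Farrow=3

The standard divisor is 17170/9 ≈ 1907.778.
Standard quotas: Galen 2.7267, Harke 3.2210, Farrow 3.0522.
Lower quotas: Galen 2, Harke 3, Farrow 3 (sum 8, leaving 1 seat).
Remainders in descending order: Galen 0.7267, Harke 0.2210, Farrow 0.0522.
Largest remainder: Galen receives the extra seat.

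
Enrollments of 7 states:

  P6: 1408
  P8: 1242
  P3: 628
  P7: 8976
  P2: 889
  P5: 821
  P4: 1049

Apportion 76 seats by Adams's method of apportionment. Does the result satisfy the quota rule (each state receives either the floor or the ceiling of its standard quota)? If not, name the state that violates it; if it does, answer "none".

Standard quotas: P6 7.128, P8 6.287, P3 3.179, P7 45.439, P2 4.500, P5 4.156, P4 5.310.
Adams allocation: P6 7, P8 6, P3 4, P7 44, P2 5, P5 4, P4 6.
P7 has quota 45.439 (lower 45, upper 46) but receives 44 — outside the quota interval.

P7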